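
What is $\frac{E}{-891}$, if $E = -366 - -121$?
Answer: $\frac{245}{891} \approx 0.27497$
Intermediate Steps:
$E = -245$ ($E = -366 + 121 = -245$)
$\frac{E}{-891} = - \frac{245}{-891} = \left(-245\right) \left(- \frac{1}{891}\right) = \frac{245}{891}$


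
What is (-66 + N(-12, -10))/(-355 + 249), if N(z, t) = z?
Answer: 39/53 ≈ 0.73585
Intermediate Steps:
(-66 + N(-12, -10))/(-355 + 249) = (-66 - 12)/(-355 + 249) = -78/(-106) = -78*(-1/106) = 39/53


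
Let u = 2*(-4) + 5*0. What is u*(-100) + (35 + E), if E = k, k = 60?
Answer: 895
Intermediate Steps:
E = 60
u = -8 (u = -8 + 0 = -8)
u*(-100) + (35 + E) = -8*(-100) + (35 + 60) = 800 + 95 = 895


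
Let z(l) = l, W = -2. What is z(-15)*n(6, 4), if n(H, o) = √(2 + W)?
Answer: 0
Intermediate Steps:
n(H, o) = 0 (n(H, o) = √(2 - 2) = √0 = 0)
z(-15)*n(6, 4) = -15*0 = 0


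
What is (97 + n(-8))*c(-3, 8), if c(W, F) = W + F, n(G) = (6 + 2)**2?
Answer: 805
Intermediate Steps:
n(G) = 64 (n(G) = 8**2 = 64)
c(W, F) = F + W
(97 + n(-8))*c(-3, 8) = (97 + 64)*(8 - 3) = 161*5 = 805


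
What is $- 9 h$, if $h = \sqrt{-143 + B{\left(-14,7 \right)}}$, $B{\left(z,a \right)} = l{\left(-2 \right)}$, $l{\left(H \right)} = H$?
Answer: $- 9 i \sqrt{145} \approx - 108.37 i$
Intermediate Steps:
$B{\left(z,a \right)} = -2$
$h = i \sqrt{145}$ ($h = \sqrt{-143 - 2} = \sqrt{-145} = i \sqrt{145} \approx 12.042 i$)
$- 9 h = - 9 i \sqrt{145}$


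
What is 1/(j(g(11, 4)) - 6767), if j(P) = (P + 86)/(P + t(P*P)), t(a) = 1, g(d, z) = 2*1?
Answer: -3/20213 ≈ -0.00014842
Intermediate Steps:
g(d, z) = 2
j(P) = (86 + P)/(1 + P) (j(P) = (P + 86)/(P + 1) = (86 + P)/(1 + P))
1/(j(g(11, 4)) - 6767) = 1/((86 + 2)/(1 + 2) - 6767) = 1/(88/3 - 6767) = 1/(-20213/3) = -3/20213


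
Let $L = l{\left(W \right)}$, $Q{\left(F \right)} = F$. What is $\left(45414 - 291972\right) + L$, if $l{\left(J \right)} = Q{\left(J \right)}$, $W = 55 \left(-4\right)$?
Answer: $-246778$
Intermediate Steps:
$W = -220$
$l{\left(J \right)} = J$
$L = -220$
$\left(45414 - 291972\right) + L = \left(45414 - 291972\right) - 220 = -246558 - 220 = -246778$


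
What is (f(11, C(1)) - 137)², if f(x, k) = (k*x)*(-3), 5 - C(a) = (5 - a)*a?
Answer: 28900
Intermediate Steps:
C(a) = 5 - a*(5 - a) (C(a) = 5 - (5 - a)*a = 5 - a*(5 - a))
f(x, k) = -3*k*x
(f(11, C(1)) - 137)² = (-3*(5 + 1² - 5*1)*11 - 137)² = (-3*(5 + 1 - 5)*11 - 137)² = (-3*1*11 - 137)² = (-33 - 137)² = (-170)² = 28900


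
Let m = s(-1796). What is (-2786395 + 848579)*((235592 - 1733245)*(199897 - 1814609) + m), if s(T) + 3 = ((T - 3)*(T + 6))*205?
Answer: -4687457561630881128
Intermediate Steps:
s(T) = -3 + 205*(-3 + T)*(6 + T) (s(T) = -3 + ((T - 3)*(T + 6))*205 = -3 + ((-3 + T)*(6 + T))*205 = -3 + 205*(-3 + T)*(6 + T))
m = 660143047 (m = -3693 + 205*(-1796)**2 + 615*(-1796) = -3693 + 205*3225616 - 1104540 = -3693 + 661251280 - 1104540 = 660143047)
(-2786395 + 848579)*((235592 - 1733245)*(199897 - 1814609) + m) = (-2786395 + 848579)*((235592 - 1733245)*(199897 - 1814609) + 660143047) = -1937816*(-1497653*(-1614712) + 660143047) = -1937816*(2418278270936 + 660143047) = -1937816*2418938413983 = -4687457561630881128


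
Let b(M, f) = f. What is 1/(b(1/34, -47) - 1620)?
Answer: -1/1667 ≈ -0.00059988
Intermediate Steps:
1/(b(1/34, -47) - 1620) = 1/(-47 - 1620) = 1/(-1667) = -1/1667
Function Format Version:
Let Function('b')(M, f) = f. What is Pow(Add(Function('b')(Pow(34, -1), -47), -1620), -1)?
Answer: Rational(-1, 1667) ≈ -0.00059988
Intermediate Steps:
Pow(Add(Function('b')(Pow(34, -1), -47), -1620), -1) = Pow(Add(-47, -1620), -1) = Pow(-1667, -1) = Rational(-1, 1667)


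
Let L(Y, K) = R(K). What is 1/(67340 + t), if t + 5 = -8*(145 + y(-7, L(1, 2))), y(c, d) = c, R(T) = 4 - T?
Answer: 1/66231 ≈ 1.5099e-5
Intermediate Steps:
L(Y, K) = 4 - K
t = -1109 (t = -5 - 8*(145 - 7) = -5 - 8*138 = -5 - 1104 = -1109)
1/(67340 + t) = 1/(67340 - 1109) = 1/66231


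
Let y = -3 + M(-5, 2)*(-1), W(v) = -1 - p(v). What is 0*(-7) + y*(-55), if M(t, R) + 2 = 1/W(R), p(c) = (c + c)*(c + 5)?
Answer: 1540/29 ≈ 53.103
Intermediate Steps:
p(c) = 2*c*(5 + c) (p(c) = (2*c)*(5 + c) = 2*c*(5 + c))
W(v) = -1 - 2*v*(5 + v)
M(t, R) = -2 + 1/(-1 - 2*R*(5 + R))
y = -28/29 (y = -3 + ((-3 - 4*2*(5 + 2))/(1 + 2*2*(5 + 2)))*(-1) = -3 + ((-3 - 4*2*7)/(1 + 2*2*7))*(-1) = -3 + ((-3 - 56)/(1 + 28))*(-1) = -3 + (-59/29)*(-1) = -3 + ((1/29)*(-59))*(-1) = -3 - 59/29*(-1) = -3 + 59/29 = -28/29 ≈ -0.96552)
0*(-7) + y*(-55) = 0*(-7) - 28/29*(-55) = 0 + 1540/29 = 1540/29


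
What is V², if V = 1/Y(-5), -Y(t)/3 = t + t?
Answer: 1/900 ≈ 0.0011111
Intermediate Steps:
Y(t) = -6*t (Y(t) = -3*(t + t) = -6*t)
V = 1/30 (V = 1/(-6*(-5)) = 1/30 ≈ 0.033333)
V² = (1/30)² = 1/900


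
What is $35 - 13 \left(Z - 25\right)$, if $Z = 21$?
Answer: $87$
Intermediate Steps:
$35 - 13 \left(Z - 25\right) = 35 - 13 \left(21 - 25\right) = 35 - -52 = 35 + 52 = 87$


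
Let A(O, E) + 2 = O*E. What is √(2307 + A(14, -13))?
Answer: √2123 ≈ 46.076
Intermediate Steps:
A(O, E) = -2 + E*O (A(O, E) = -2 + O*E = -2 + E*O)
√(2307 + A(14, -13)) = √(2307 + (-2 - 13*14)) = √(2307 + (-2 - 182)) = √(2307 - 184) = √2123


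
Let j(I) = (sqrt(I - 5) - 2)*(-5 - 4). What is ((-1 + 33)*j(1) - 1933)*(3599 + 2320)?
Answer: -8032083 - 3409344*I ≈ -8.0321e+6 - 3.4093e+6*I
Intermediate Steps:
j(I) = 18 - 9*sqrt(-5 + I) (j(I) = (sqrt(-5 + I) - 2)*(-9) = (-2 + sqrt(-5 + I))*(-9) = 18 - 9*sqrt(-5 + I))
((-1 + 33)*j(1) - 1933)*(3599 + 2320) = ((-1 + 33)*(18 - 9*sqrt(-5 + 1)) - 1933)*(3599 + 2320) = (32*(18 - 18*I) - 1933)*5919 = ((576 - 576*I) - 1933)*5919 = (-1357 - 576*I)*5919 = -8032083 - 3409344*I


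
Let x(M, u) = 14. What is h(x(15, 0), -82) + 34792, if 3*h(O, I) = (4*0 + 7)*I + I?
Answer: 103720/3 ≈ 34573.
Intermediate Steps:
h(O, I) = 8*I/3 (h(O, I) = ((4*0 + 7)*I + I)/3 = ((0 + 7)*I + I)/3 = (7*I + I)/3 = (8*I)/3 = 8*I/3)
h(x(15, 0), -82) + 34792 = (8/3)*(-82) + 34792 = -656/3 + 34792 = 103720/3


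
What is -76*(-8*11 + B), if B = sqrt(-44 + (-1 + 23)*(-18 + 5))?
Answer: 6688 - 76*I*sqrt(330) ≈ 6688.0 - 1380.6*I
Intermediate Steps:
B = I*sqrt(330) (B = sqrt(-44 + 22*(-13)) = sqrt(-44 - 286) = sqrt(-330) = I*sqrt(330) ≈ 18.166*I)
-76*(-8*11 + B) = -76*(-8*11 + I*sqrt(330)) = -76*(-88 + I*sqrt(330)) = 6688 - 76*I*sqrt(330)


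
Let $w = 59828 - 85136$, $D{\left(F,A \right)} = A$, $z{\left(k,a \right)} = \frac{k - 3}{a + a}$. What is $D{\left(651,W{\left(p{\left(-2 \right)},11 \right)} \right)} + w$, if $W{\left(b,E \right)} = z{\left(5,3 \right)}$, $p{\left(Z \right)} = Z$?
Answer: $- \frac{75923}{3} \approx -25308.0$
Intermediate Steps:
$z{\left(k,a \right)} = \frac{-3 + k}{2 a}$
$W{\left(b,E \right)} = \frac{1}{3}$ ($W{\left(b,E \right)} = \frac{-3 + 5}{2 \cdot 3} = \frac{1}{2} \cdot \frac{1}{3} \cdot 2 = \frac{1}{3}$)
$w = -25308$ ($w = 59828 - 85136 = -25308$)
$D{\left(651,W{\left(p{\left(-2 \right)},11 \right)} \right)} + w = \frac{1}{3} - 25308 = - \frac{75923}{3}$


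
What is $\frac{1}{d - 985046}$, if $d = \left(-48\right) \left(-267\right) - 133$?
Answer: $- \frac{1}{972363} \approx -1.0284 \cdot 10^{-6}$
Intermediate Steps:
$d = 12683$ ($d = 12816 - 133 = 12683$)
$\frac{1}{d - 985046} = \frac{1}{12683 - 985046} = \frac{1}{-972363} = - \frac{1}{972363}$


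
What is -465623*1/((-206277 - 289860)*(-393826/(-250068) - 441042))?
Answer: -19406235394/9119832978362185 ≈ -2.1279e-6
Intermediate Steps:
-465623*1/((-206277 - 289860)*(-393826/(-250068) - 441042)) = -465623*(-1/(496137*(-393826*(-1/250068) - 441042))) = -465623*(-1/(496137*(196913/125034 - 441042))) = -465623/((-55145048515/125034*(-496137))) = -465623/9119832978362185/41678 = -465623*41678/9119832978362185 = -19406235394/9119832978362185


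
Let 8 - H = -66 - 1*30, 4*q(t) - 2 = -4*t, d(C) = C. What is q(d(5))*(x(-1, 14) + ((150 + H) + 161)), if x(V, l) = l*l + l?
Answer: -5625/2 ≈ -2812.5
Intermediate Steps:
q(t) = ½ - t (q(t) = ½ + (-4*t)/4 = ½ - t)
x(V, l) = l + l² (x(V, l) = l² + l = l + l²)
H = 104 (H = 8 - (-66 - 1*30) = 8 - (-66 - 30) = 8 - 1*(-96) = 8 + 96 = 104)
q(d(5))*(x(-1, 14) + ((150 + H) + 161)) = (½ - 1*5)*(14*(1 + 14) + ((150 + 104) + 161)) = (½ - 5)*(14*15 + (254 + 161)) = -9*(210 + 415)/2 = -9/2*625 = -5625/2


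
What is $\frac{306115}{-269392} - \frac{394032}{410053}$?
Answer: $- \frac{231672442639}{110464997776} \approx -2.0972$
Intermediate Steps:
$\frac{306115}{-269392} - \frac{394032}{410053} = 306115 \left(- \frac{1}{269392}\right) - \frac{394032}{410053} = - \frac{306115}{269392} - \frac{394032}{410053} = - \frac{231672442639}{110464997776}$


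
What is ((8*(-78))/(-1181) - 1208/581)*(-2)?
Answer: 2128208/686161 ≈ 3.1016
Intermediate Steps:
((8*(-78))/(-1181) - 1208/581)*(-2) = (-624*(-1/1181) - 1208*1/581)*(-2) = (624/1181 - 1208/581)*(-2) = -1064104/686161*(-2) = 2128208/686161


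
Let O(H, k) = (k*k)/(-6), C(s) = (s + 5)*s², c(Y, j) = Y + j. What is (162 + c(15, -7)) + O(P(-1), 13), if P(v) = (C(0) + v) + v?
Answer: 851/6 ≈ 141.83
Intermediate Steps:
C(s) = s²*(5 + s) (C(s) = (5 + s)*s² = s²*(5 + s))
P(v) = 2*v (P(v) = (0²*(5 + 0) + v) + v = (0*5 + v) + v = (0 + v) + v = v + v = 2*v)
O(H, k) = -k²/6 (O(H, k) = k²*(-⅙) = -k²/6)
(162 + c(15, -7)) + O(P(-1), 13) = (162 + (15 - 7)) - ⅙*13² = (162 + 8) - ⅙*169 = 170 - 169/6 = 851/6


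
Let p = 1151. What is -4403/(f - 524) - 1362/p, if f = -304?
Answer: 3940117/953028 ≈ 4.1343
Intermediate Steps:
-4403/(f - 524) - 1362/p = -4403/(-304 - 524) - 1362/1151 = -4403/(-828) - 1362*1/1151 = -4403*(-1/828) - 1362/1151 = 4403/828 - 1362/1151 = 3940117/953028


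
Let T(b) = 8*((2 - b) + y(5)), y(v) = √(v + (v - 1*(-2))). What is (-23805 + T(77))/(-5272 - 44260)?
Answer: 24405/49532 - 4*√3/12383 ≈ 0.49215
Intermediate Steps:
y(v) = √(2 + 2*v) (y(v) = √(v + (v + 2)) = √(v + (2 + v)) = √(2 + 2*v))
T(b) = 16 - 8*b + 16*√3 (T(b) = 8*((2 - b) + √(2 + 2*5)) = 8*((2 - b) + √(2 + 10)) = 8*((2 - b) + √12) = 8*((2 - b) + 2*√3) = 8*(2 - b + 2*√3) = 16 - 8*b + 16*√3)
(-23805 + T(77))/(-5272 - 44260) = (-23805 + (16 - 8*77 + 16*√3))/(-5272 - 44260) = (-23805 + (16 - 616 + 16*√3))/(-49532) = (-23805 + (-600 + 16*√3))*(-1/49532) = (-24405 + 16*√3)*(-1/49532) = 24405/49532 - 4*√3/12383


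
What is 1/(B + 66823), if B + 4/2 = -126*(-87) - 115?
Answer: 1/77668 ≈ 1.2875e-5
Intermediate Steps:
B = 10845 (B = -2 + (-126*(-87) - 115) = -2 + (10962 - 115) = -2 + 10847 = 10845)
1/(B + 66823) = 1/(10845 + 66823) = 1/77668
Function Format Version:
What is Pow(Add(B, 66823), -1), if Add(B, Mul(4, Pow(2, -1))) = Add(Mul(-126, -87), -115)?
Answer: Rational(1, 77668) ≈ 1.2875e-5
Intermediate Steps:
B = 10845 (B = Add(-2, Add(Mul(-126, -87), -115)) = Add(-2, Add(10962, -115)) = Add(-2, 10847) = 10845)
Pow(Add(B, 66823), -1) = Pow(Add(10845, 66823), -1) = Pow(77668, -1) = Rational(1, 77668)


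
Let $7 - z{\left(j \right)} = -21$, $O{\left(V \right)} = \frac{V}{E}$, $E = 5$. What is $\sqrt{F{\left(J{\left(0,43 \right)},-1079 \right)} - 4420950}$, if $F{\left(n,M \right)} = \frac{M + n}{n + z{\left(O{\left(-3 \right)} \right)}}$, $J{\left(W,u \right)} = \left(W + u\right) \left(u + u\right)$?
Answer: $\frac{i \sqrt{84192558414}}{138} \approx 2102.6 i$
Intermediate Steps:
$O{\left(V \right)} = \frac{V}{5}$
$z{\left(j \right)} = 28$ ($z{\left(j \right)} = 7 - -21 = 7 + 21 = 28$)
$J{\left(W,u \right)} = 2 u \left(W + u\right)$ ($J{\left(W,u \right)} = \left(W + u\right) 2 u = 2 u \left(W + u\right)$)
$F{\left(n,M \right)} = \frac{M + n}{28 + n}$ ($F{\left(n,M \right)} = \frac{M + n}{n + 28} = \frac{M + n}{28 + n}$)
$\sqrt{F{\left(J{\left(0,43 \right)},-1079 \right)} - 4420950} = \sqrt{\frac{-1079 + 2 \cdot 43 \left(0 + 43\right)}{28 + 2 \cdot 43 \left(0 + 43\right)} - 4420950} = \sqrt{\frac{-1079 + 2 \cdot 43 \cdot 43}{28 + 2 \cdot 43 \cdot 43} - 4420950} = \sqrt{\frac{-1079 + 3698}{28 + 3698} - 4420950} = \sqrt{\frac{1}{3726} \cdot 2619 - 4420950} = \sqrt{\frac{97}{138} - 4420950} = \sqrt{- \frac{610091003}{138}} = \frac{i \sqrt{84192558414}}{138}$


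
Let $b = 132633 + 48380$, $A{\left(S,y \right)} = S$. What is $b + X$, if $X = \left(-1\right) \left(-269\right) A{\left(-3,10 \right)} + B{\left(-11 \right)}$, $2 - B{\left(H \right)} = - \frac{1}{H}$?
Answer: $\frac{1982287}{11} \approx 1.8021 \cdot 10^{5}$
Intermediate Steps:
$B{\left(H \right)} = 2 + \frac{1}{H}$ ($B{\left(H \right)} = 2 - - \frac{1}{H} = 2 + \frac{1}{H}$)
$b = 181013$
$X = - \frac{8856}{11}$ ($X = \left(-1\right) \left(-269\right) \left(-3\right) + \left(2 + \frac{1}{-11}\right) = 269 \left(-3\right) + \left(2 - \frac{1}{11}\right) = -807 + \frac{21}{11} = - \frac{8856}{11} \approx -805.09$)
$b + X = 181013 - \frac{8856}{11} = \frac{1982287}{11}$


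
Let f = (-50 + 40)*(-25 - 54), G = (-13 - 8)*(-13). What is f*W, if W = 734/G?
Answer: 579860/273 ≈ 2124.0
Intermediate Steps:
G = 273 (G = -21*(-13) = 273)
f = 790 (f = -10*(-79) = 790)
W = 734/273 ≈ 2.6886
f*W = 790*(734/273) = 579860/273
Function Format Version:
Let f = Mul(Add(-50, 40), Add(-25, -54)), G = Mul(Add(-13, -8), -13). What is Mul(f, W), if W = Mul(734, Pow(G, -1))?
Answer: Rational(579860, 273) ≈ 2124.0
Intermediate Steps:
G = 273 (G = Mul(-21, -13) = 273)
f = 790 (f = Mul(-10, -79) = 790)
W = Rational(734, 273) (W = Mul(734, Pow(273, -1)) = Mul(734, Rational(1, 273)) = Rational(734, 273) ≈ 2.6886)
Mul(f, W) = Mul(790, Rational(734, 273)) = Rational(579860, 273)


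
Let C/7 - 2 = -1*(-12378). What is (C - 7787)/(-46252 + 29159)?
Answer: -78873/17093 ≈ -4.6143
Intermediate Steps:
C = 86660 (C = 14 + 7*(-1*(-12378)) = 14 + 7*12378 = 14 + 86646 = 86660)
(C - 7787)/(-46252 + 29159) = (86660 - 7787)/(-46252 + 29159) = 78873/(-17093) = 78873*(-1/17093) = -78873/17093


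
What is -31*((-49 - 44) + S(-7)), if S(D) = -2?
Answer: 2945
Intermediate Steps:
-31*((-49 - 44) + S(-7)) = -31*((-49 - 44) - 2) = -31*(-93 - 2) = -31*(-95) = 2945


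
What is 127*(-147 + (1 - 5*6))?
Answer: -22352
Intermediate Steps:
127*(-147 + (1 - 5*6)) = 127*(-147 + (1 - 30)) = 127*(-147 - 29) = 127*(-176) = -22352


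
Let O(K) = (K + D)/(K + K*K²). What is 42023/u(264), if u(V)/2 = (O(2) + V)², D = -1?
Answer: 2101150/6974881 ≈ 0.30125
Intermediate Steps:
O(K) = (-1 + K)/(K + K³) (O(K) = (K - 1)/(K + K*K²) = (-1 + K)/(K + K³))
u(V) = 2*(⅒ + V)² (u(V) = 2*((-1 + 2)/(2 + 2³) + V)² = 2*(1/(2 + 8) + V)² = 2*(1/10 + V)² = 2*((⅒)*1 + V)² = 2*(⅒ + V)²)
42023/u(264) = 42023/(((1 + 10*264)²/50)) = 42023/(((1 + 2640)²/50)) = 42023/(((1/50)*2641²)) = 42023/(((1/50)*6974881)) = 42023/(6974881/50) = 42023*(50/6974881) = 2101150/6974881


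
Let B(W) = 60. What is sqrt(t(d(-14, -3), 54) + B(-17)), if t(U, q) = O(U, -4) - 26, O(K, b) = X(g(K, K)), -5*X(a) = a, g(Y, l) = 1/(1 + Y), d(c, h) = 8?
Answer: sqrt(7645)/15 ≈ 5.8290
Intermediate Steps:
X(a) = -a/5
O(K, b) = -1/(5*(1 + K))
t(U, q) = -26 - 1/(5 + 5*U) (t(U, q) = -1/(5 + 5*U) - 26 = -26 - 1/(5 + 5*U))
sqrt(t(d(-14, -3), 54) + B(-17)) = sqrt((-131 - 130*8)/(5*(1 + 8)) + 60) = sqrt((1/5)*(-131 - 1040)/9 + 60) = sqrt((1/5)*(1/9)*(-1171) + 60) = sqrt(-1171/45 + 60) = sqrt(1529/45) = sqrt(7645)/15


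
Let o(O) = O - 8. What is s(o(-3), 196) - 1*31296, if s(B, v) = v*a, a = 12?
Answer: -28944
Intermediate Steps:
o(O) = -8 + O
s(B, v) = 12*v (s(B, v) = v*12 = 12*v)
s(o(-3), 196) - 1*31296 = 12*196 - 1*31296 = 2352 - 31296 = -28944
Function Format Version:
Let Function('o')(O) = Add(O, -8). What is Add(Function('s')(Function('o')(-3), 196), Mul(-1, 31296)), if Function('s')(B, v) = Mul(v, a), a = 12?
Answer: -28944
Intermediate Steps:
Function('o')(O) = Add(-8, O)
Function('s')(B, v) = Mul(12, v) (Function('s')(B, v) = Mul(v, 12) = Mul(12, v))
Add(Function('s')(Function('o')(-3), 196), Mul(-1, 31296)) = Add(Mul(12, 196), Mul(-1, 31296)) = Add(2352, -31296) = -28944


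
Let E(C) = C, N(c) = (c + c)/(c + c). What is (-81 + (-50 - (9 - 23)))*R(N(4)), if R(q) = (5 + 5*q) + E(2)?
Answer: -1404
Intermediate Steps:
N(c) = 1 (N(c) = (2*c)/((2*c)) = (2*c)*(1/(2*c)) = 1)
R(q) = 7 + 5*q (R(q) = (5 + 5*q) + 2 = 7 + 5*q)
(-81 + (-50 - (9 - 23)))*R(N(4)) = (-81 + (-50 - (9 - 23)))*(7 + 5*1) = (-81 + (-50 - 1*(-14)))*(7 + 5) = (-81 + (-50 + 14))*12 = (-81 - 36)*12 = -117*12 = -1404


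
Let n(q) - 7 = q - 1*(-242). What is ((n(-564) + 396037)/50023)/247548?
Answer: 197861/6191546802 ≈ 3.1957e-5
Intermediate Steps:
n(q) = 249 + q (n(q) = 7 + (q - 1*(-242)) = 7 + (q + 242) = 7 + (242 + q) = 249 + q)
((n(-564) + 396037)/50023)/247548 = (((249 - 564) + 396037)/50023)/247548 = ((-315 + 396037)*(1/50023))*(1/247548) = (395722*(1/50023))*(1/247548) = (395722/50023)*(1/247548) = 197861/6191546802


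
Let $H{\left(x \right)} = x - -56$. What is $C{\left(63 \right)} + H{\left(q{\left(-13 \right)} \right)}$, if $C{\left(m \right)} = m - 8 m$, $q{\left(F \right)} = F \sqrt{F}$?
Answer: $-385 - 13 i \sqrt{13} \approx -385.0 - 46.872 i$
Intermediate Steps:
$q{\left(F \right)} = F^{\frac{3}{2}}$
$C{\left(m \right)} = - 7 m$ ($C{\left(m \right)} = m - 8 m = - 7 m$)
$H{\left(x \right)} = 56 + x$ ($H{\left(x \right)} = x + 56 = 56 + x$)
$C{\left(63 \right)} + H{\left(q{\left(-13 \right)} \right)} = \left(-7\right) 63 + \left(56 + \left(-13\right)^{\frac{3}{2}}\right) = -441 + \left(56 - 13 i \sqrt{13}\right) = -385 - 13 i \sqrt{13}$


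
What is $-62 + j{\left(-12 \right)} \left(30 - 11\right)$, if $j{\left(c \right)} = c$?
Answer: $-290$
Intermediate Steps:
$-62 + j{\left(-12 \right)} \left(30 - 11\right) = -62 - 12 \left(30 - 11\right) = -62 - 228 = -290$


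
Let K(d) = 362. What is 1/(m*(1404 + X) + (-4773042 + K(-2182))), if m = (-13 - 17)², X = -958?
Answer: -1/4371280 ≈ -2.2877e-7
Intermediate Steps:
m = 900 (m = (-30)² = 900)
1/(m*(1404 + X) + (-4773042 + K(-2182))) = 1/(900*(1404 - 958) + (-4773042 + 362)) = 1/(900*446 - 4772680) = 1/(401400 - 4772680) = 1/(-4371280) = -1/4371280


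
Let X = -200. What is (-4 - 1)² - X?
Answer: 225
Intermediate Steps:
(-4 - 1)² - X = (-4 - 1)² - 1*(-200) = (-5)² + 200 = 25 + 200 = 225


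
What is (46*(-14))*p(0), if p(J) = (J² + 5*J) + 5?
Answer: -3220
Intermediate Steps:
p(J) = 5 + J² + 5*J
(46*(-14))*p(0) = (46*(-14))*(5 + 0² + 5*0) = -644*(5 + 0 + 0) = -644*5 = -3220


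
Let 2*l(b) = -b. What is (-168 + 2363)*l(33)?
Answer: -72435/2 ≈ -36218.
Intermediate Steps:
l(b) = -b/2 (l(b) = (-b)/2 = -b/2)
(-168 + 2363)*l(33) = (-168 + 2363)*(-½*33) = 2195*(-33/2) = -72435/2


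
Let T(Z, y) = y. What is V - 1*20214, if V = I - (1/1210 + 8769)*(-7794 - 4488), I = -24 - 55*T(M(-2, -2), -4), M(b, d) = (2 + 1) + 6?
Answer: 65146914341/605 ≈ 1.0768e+8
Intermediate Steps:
M(b, d) = 9 (M(b, d) = 3 + 6 = 9)
I = 196 (I = -24 - 55*(-4) = -24 + 220 = 196)
V = 65159143811/605 (V = 196 - (1/1210 + 8769)*(-7794 - 4488) = 196 - (1/1210 + 8769)*(-12282) = 196 - 10610491*(-12282)/1210 = 196 - 1*(-65159025231/605) = 196 + 65159025231/605 = 65159143811/605 ≈ 1.0770e+8)
V - 1*20214 = 65159143811/605 - 1*20214 = 65159143811/605 - 20214 = 65146914341/605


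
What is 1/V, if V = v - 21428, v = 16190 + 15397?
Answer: 1/10159 ≈ 9.8435e-5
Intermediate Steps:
v = 31587
V = 10159 (V = 31587 - 21428 = 10159)
1/V = 1/10159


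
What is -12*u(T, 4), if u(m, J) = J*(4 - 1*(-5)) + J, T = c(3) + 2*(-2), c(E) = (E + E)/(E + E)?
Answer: -480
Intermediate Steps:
c(E) = 1 (c(E) = (2*E)/((2*E)) = (2*E)*(1/(2*E)) = 1)
T = -3 (T = 1 + 2*(-2) = 1 - 4 = -3)
u(m, J) = 10*J (u(m, J) = J*(4 + 5) + J = J*9 + J = 9*J + J = 10*J)
-12*u(T, 4) = -120*4 = -12*40 = -480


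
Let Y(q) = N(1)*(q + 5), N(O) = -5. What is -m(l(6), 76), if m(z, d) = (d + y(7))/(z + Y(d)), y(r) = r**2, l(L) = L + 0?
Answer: 125/399 ≈ 0.31328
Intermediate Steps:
l(L) = L
Y(q) = -25 - 5*q (Y(q) = -5*(q + 5) = -5*(5 + q) = -25 - 5*q)
m(z, d) = (49 + d)/(-25 + z - 5*d) (m(z, d) = (d + 7**2)/(z + (-25 - 5*d)) = (d + 49)/(-25 + z - 5*d) = (49 + d)/(-25 + z - 5*d))
-m(l(6), 76) = -(49 + 76)/(-25 + 6 - 5*76) = -125/(-25 + 6 - 380) = -125/(-399) = -(-1)*125/399 = -1*(-125/399) = 125/399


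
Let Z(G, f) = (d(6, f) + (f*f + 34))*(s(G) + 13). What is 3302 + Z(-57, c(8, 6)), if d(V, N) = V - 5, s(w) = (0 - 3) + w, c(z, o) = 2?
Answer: 1469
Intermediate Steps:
s(w) = -3 + w
d(V, N) = -5 + V
Z(G, f) = (10 + G)*(35 + f²) (Z(G, f) = ((-5 + 6) + (f*f + 34))*((-3 + G) + 13) = (1 + (f² + 34))*(10 + G) = (1 + (34 + f²))*(10 + G) = (35 + f²)*(10 + G) = (10 + G)*(35 + f²))
3302 + Z(-57, c(8, 6)) = 3302 + (350 + 10*2² + 35*(-57) - 57*2²) = 3302 + (350 + 10*4 - 1995 - 57*4) = 3302 + (350 + 40 - 1995 - 228) = 3302 - 1833 = 1469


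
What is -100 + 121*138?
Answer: 16598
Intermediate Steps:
-100 + 121*138 = -100 + 16698 = 16598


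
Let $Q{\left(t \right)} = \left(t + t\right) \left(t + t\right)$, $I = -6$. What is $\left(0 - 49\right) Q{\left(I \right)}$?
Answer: $-7056$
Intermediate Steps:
$Q{\left(t \right)} = 4 t^{2}$ ($Q{\left(t \right)} = 2 t 2 t = 4 t^{2}$)
$\left(0 - 49\right) Q{\left(I \right)} = \left(0 - 49\right) 4 \left(-6\right)^{2} = - 49 \cdot 4 \cdot 36 = \left(-49\right) 144 = -7056$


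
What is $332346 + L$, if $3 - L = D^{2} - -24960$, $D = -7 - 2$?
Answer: $307308$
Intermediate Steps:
$D = -9$
$L = -25038$ ($L = 3 - \left(\left(-9\right)^{2} - -24960\right) = 3 - \left(81 + 24960\right) = 3 - 25041 = -25038$)
$332346 + L = 332346 - 25038 = 307308$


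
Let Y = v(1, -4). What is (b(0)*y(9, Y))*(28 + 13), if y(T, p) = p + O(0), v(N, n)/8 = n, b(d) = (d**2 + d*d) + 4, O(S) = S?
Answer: -5248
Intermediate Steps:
b(d) = 4 + 2*d**2 (b(d) = (d**2 + d**2) + 4 = 2*d**2 + 4 = 4 + 2*d**2)
v(N, n) = 8*n
Y = -32 (Y = 8*(-4) = -32)
y(T, p) = p (y(T, p) = p + 0 = p)
(b(0)*y(9, Y))*(28 + 13) = ((4 + 2*0**2)*(-32))*(28 + 13) = ((4 + 2*0)*(-32))*41 = ((4 + 0)*(-32))*41 = (4*(-32))*41 = -128*41 = -5248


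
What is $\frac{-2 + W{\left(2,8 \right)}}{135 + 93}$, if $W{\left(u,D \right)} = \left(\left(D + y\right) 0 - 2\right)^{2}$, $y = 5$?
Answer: $\frac{1}{114} \approx 0.0087719$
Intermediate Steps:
$W{\left(u,D \right)} = 4$ ($W{\left(u,D \right)} = \left(\left(D + 5\right) 0 - 2\right)^{2} = \left(\left(5 + D\right) 0 - 2\right)^{2} = \left(0 - 2\right)^{2} = \left(-2\right)^{2} = 4$)
$\frac{-2 + W{\left(2,8 \right)}}{135 + 93} = \frac{-2 + 4}{135 + 93} = \frac{1}{228} \cdot 2 = \frac{1}{114}$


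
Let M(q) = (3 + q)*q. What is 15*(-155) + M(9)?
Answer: -2217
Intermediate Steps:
M(q) = q*(3 + q)
15*(-155) + M(9) = 15*(-155) + 9*(3 + 9) = -2325 + 9*12 = -2325 + 108 = -2217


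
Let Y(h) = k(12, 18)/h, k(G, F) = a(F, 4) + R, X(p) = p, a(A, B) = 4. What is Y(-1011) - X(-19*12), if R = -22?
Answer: 76842/337 ≈ 228.02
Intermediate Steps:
k(G, F) = -18 (k(G, F) = 4 - 22 = -18)
Y(h) = -18/h
Y(-1011) - X(-19*12) = -18/(-1011) - (-19)*12 = -18*(-1/1011) - 1*(-228) = 6/337 + 228 = 76842/337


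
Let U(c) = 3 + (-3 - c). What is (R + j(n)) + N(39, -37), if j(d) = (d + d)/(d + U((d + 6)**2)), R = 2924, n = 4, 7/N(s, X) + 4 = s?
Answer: 175447/60 ≈ 2924.1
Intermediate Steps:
N(s, X) = 7/(-4 + s)
U(c) = -c
j(d) = 2*d/(d - (6 + d)**2) (j(d) = (d + d)/(d - (d + 6)**2) = (2*d)/(d - (6 + d)**2) = 2*d/(d - (6 + d)**2))
(R + j(n)) + N(39, -37) = (2924 + 2*4/(4 - (6 + 4)**2)) + 7/(-4 + 39) = (2924 + 2*4/(4 - 1*10**2)) + 7/35 = (2924 + 2*4/(4 - 1*100)) + 7*(1/35) = (2924 + 2*4/(4 - 100)) + 1/5 = (2924 + 2*4/(-96)) + 1/5 = (2924 + 2*4*(-1/96)) + 1/5 = (2924 - 1/12) + 1/5 = 35087/12 + 1/5 = 175447/60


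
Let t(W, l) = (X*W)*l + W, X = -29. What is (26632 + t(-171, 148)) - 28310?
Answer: 732083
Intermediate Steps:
t(W, l) = W - 29*W*l (t(W, l) = (-29*W)*l + W = -29*W*l + W = W - 29*W*l)
(26632 + t(-171, 148)) - 28310 = (26632 - 171*(1 - 29*148)) - 28310 = (26632 - 171*(1 - 4292)) - 28310 = (26632 - 171*(-4291)) - 28310 = (26632 + 733761) - 28310 = 760393 - 28310 = 732083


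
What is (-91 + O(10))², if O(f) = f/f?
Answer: 8100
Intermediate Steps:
O(f) = 1
(-91 + O(10))² = (-91 + 1)² = (-90)² = 8100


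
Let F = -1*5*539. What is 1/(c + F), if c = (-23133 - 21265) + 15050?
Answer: -1/32043 ≈ -3.1208e-5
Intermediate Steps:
F = -2695 (F = -5*539 = -2695)
c = -29348 (c = -44398 + 15050 = -29348)
1/(c + F) = 1/(-29348 - 2695) = 1/(-32043) = -1/32043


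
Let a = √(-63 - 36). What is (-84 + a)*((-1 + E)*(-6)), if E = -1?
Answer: -1008 + 36*I*√11 ≈ -1008.0 + 119.4*I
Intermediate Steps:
a = 3*I*√11 (a = √(-99) = 3*I*√11 ≈ 9.9499*I)
(-84 + a)*((-1 + E)*(-6)) = (-84 + 3*I*√11)*((-1 - 1)*(-6)) = (-84 + 3*I*√11)*(-2*(-6)) = (-84 + 3*I*√11)*12 = -1008 + 36*I*√11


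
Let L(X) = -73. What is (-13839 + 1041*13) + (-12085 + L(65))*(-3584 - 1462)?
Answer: 61348962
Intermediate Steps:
(-13839 + 1041*13) + (-12085 + L(65))*(-3584 - 1462) = (-13839 + 1041*13) + (-12085 - 73)*(-3584 - 1462) = (-13839 + 13533) - 12158*(-5046) = -306 + 61349268 = 61348962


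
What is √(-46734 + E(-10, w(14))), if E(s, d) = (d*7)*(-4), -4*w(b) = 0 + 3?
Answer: I*√46713 ≈ 216.13*I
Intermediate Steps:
w(b) = -¾ (w(b) = -(0 + 3)/4 = -¼*3 = -¾)
E(s, d) = -28*d (E(s, d) = (7*d)*(-4) = -28*d)
√(-46734 + E(-10, w(14))) = √(-46734 - 28*(-¾)) = √(-46734 + 21) = √(-46713) = I*√46713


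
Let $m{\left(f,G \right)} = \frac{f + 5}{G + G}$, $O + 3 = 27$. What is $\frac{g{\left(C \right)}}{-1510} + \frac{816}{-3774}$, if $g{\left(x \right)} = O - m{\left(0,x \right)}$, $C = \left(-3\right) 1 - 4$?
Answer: $- \frac{181737}{782180} \approx -0.23235$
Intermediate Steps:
$O = 24$ ($O = -3 + 27 = 24$)
$m{\left(f,G \right)} = \frac{5 + f}{2 G}$
$C = -7$ ($C = -3 - 4 = -7$)
$g{\left(x \right)} = 24 - \frac{5}{2 x}$ ($g{\left(x \right)} = 24 - \frac{5 + 0}{2 x} = 24 - \frac{1}{2} \frac{1}{x} 5 = 24 - \frac{5}{2 x}$)
$\frac{g{\left(C \right)}}{-1510} + \frac{816}{-3774} = \frac{24 - \frac{5}{2 \left(-7\right)}}{-1510} + \frac{816}{-3774} = \left(24 - - \frac{5}{14}\right) \left(- \frac{1}{1510}\right) + 816 \left(- \frac{1}{3774}\right) = \left(24 + \frac{5}{14}\right) \left(- \frac{1}{1510}\right) - \frac{8}{37} = \frac{341}{14} \left(- \frac{1}{1510}\right) - \frac{8}{37} = - \frac{341}{21140} - \frac{8}{37} = - \frac{181737}{782180}$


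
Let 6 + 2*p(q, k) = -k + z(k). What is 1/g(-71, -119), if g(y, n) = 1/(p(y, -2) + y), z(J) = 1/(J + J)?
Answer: -585/8 ≈ -73.125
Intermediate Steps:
z(J) = 1/(2*J)
p(q, k) = -3 - k/2 + 1/(4*k) (p(q, k) = -3 + (-k + 1/(2*k))/2 = -3 + (1/(2*k) - k)/2 = -3 + (-k/2 + 1/(4*k)) = -3 - k/2 + 1/(4*k))
g(y, n) = 1/(-17/8 + y) (g(y, n) = 1/((-3 - ½*(-2) + (¼)/(-2)) + y) = 1/((-3 + 1 + (¼)*(-½)) + y) = 1/((-3 + 1 - ⅛) + y) = 1/(-17/8 + y))
1/g(-71, -119) = 1/(8/(-17 + 8*(-71))) = 1/(8/(-17 - 568)) = 1/(8/(-585)) = 1/(8*(-1/585)) = 1/(-8/585) = -585/8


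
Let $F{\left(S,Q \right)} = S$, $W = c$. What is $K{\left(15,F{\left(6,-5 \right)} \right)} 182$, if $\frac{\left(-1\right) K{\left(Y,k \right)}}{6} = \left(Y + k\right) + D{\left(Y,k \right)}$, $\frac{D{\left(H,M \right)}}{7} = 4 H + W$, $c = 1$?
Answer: $-489216$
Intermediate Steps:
$W = 1$
$D{\left(H,M \right)} = 7 + 28 H$ ($D{\left(H,M \right)} = 7 \left(4 H + 1\right) = 7 \left(1 + 4 H\right) = 7 + 28 H$)
$K{\left(Y,k \right)} = -42 - 174 Y - 6 k$ ($K{\left(Y,k \right)} = - 6 \left(\left(Y + k\right) + \left(7 + 28 Y\right)\right) = - 6 \left(7 + k + 29 Y\right) = -42 - 174 Y - 6 k$)
$K{\left(15,F{\left(6,-5 \right)} \right)} 182 = \left(-42 - 2610 - 36\right) 182 = \left(-2688\right) 182 = -489216$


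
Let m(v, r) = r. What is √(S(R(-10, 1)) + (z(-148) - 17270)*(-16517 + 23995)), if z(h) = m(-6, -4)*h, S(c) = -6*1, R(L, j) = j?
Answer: I*√124718090 ≈ 11168.0*I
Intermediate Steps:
S(c) = -6
z(h) = -4*h
√(S(R(-10, 1)) + (z(-148) - 17270)*(-16517 + 23995)) = √(-6 + (-4*(-148) - 17270)*(-16517 + 23995)) = √(-6 + (592 - 17270)*7478) = √(-6 - 16678*7478) = √(-6 - 124718084) = √(-124718090) = I*√124718090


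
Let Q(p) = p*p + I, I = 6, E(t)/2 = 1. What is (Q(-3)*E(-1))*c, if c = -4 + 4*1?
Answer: 0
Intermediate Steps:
E(t) = 2 (E(t) = 2*1 = 2)
c = 0 (c = -4 + 4 = 0)
Q(p) = 6 + p² (Q(p) = p*p + 6 = p² + 6 = 6 + p²)
(Q(-3)*E(-1))*c = ((6 + (-3)²)*2)*0 = ((6 + 9)*2)*0 = (15*2)*0 = 30*0 = 0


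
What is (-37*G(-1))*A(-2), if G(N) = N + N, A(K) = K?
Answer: -148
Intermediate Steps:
G(N) = 2*N
(-37*G(-1))*A(-2) = -74*(-1)*(-2) = -37*(-2)*(-2) = 74*(-2) = -148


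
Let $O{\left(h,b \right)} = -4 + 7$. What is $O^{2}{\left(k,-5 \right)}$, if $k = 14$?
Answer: $9$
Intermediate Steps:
$O{\left(h,b \right)} = 3$
$O^{2}{\left(k,-5 \right)} = 3^{2} = 9$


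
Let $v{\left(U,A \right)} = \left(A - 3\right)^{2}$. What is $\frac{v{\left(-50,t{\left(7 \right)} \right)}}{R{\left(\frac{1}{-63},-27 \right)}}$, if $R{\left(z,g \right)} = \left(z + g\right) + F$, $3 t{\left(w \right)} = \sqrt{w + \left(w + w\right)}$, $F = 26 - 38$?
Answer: $- \frac{357}{1229} + \frac{63 \sqrt{21}}{1229} \approx -0.055572$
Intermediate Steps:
$F = -12$
$t{\left(w \right)} = \frac{\sqrt{3} \sqrt{w}}{3}$ ($t{\left(w \right)} = \frac{\sqrt{w + \left(w + w\right)}}{3} = \frac{\sqrt{w + 2 w}}{3} = \frac{\sqrt{3 w}}{3} = \frac{\sqrt{3} \sqrt{w}}{3}$)
$v{\left(U,A \right)} = \left(-3 + A\right)^{2}$
$R{\left(z,g \right)} = -12 + g + z$ ($R{\left(z,g \right)} = \left(z + g\right) - 12 = \left(g + z\right) - 12 = -12 + g + z$)
$\frac{v{\left(-50,t{\left(7 \right)} \right)}}{R{\left(\frac{1}{-63},-27 \right)}} = \frac{\left(-3 + \frac{\sqrt{3} \sqrt{7}}{3}\right)^{2}}{-12 - 27 + \frac{1}{-63}} = \frac{\left(-3 + \frac{\sqrt{21}}{3}\right)^{2}}{-12 - 27 - \frac{1}{63}} = \frac{\left(-3 + \frac{\sqrt{21}}{3}\right)^{2}}{- \frac{2458}{63}} = \left(-3 + \frac{\sqrt{21}}{3}\right)^{2} \left(- \frac{63}{2458}\right) = - \frac{63 \left(-3 + \frac{\sqrt{21}}{3}\right)^{2}}{2458}$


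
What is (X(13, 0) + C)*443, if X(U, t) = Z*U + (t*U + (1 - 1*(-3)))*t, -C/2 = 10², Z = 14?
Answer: -7974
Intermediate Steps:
C = -200 (C = -2*10² = -2*100 = -200)
X(U, t) = 14*U + t*(4 + U*t) (X(U, t) = 14*U + (t*U + (1 - 1*(-3)))*t = 14*U + (U*t + (1 + 3))*t = 14*U + (U*t + 4)*t = 14*U + (4 + U*t)*t = 14*U + t*(4 + U*t))
(X(13, 0) + C)*443 = ((4*0 + 14*13 + 13*0²) - 200)*443 = ((0 + 182 + 13*0) - 200)*443 = ((0 + 182 + 0) - 200)*443 = (182 - 200)*443 = -18*443 = -7974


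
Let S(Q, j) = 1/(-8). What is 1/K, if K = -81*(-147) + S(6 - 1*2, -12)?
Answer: 8/95255 ≈ 8.3985e-5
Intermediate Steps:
S(Q, j) = -1/8
K = 95255/8 (K = -81*(-147) - 1/8 = 11907 - 1/8 = 95255/8 ≈ 11907.)
1/K = 1/(95255/8) = 8/95255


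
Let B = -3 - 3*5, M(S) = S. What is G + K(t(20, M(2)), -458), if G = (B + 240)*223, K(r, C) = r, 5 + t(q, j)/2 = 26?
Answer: 49548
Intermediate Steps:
B = -18 (B = -3 - 15 = -18)
t(q, j) = 42 (t(q, j) = -10 + 2*26 = -10 + 52 = 42)
G = 49506 (G = (-18 + 240)*223 = 222*223 = 49506)
G + K(t(20, M(2)), -458) = 49506 + 42 = 49548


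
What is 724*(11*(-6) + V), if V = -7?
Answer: -52852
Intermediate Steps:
724*(11*(-6) + V) = 724*(11*(-6) - 7) = 724*(-66 - 7) = 724*(-73) = -52852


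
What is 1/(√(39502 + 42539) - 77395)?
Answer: -3365/260430608 - √82041/5989903984 ≈ -1.2969e-5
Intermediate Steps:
1/(√(39502 + 42539) - 77395) = 1/(√82041 - 77395) = 1/(-77395 + √82041)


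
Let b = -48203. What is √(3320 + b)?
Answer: 3*I*√4987 ≈ 211.86*I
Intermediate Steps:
√(3320 + b) = √(3320 - 48203) = √(-44883) = 3*I*√4987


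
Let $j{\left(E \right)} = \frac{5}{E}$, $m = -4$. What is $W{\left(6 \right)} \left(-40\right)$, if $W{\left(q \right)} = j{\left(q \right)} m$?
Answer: $\frac{400}{3} \approx 133.33$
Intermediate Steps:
$W{\left(q \right)} = - \frac{20}{q}$ ($W{\left(q \right)} = \frac{5}{q} \left(-4\right) = - \frac{20}{q}$)
$W{\left(6 \right)} \left(-40\right) = - \frac{20}{6} \left(-40\right) = \left(-20\right) \frac{1}{6} \left(-40\right) = \left(- \frac{10}{3}\right) \left(-40\right) = \frac{400}{3}$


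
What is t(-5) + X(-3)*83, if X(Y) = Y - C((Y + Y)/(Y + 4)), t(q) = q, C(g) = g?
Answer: 244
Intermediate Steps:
X(Y) = Y - 2*Y/(4 + Y) (X(Y) = Y - (Y + Y)/(Y + 4) = Y - 2*Y/(4 + Y))
t(-5) + X(-3)*83 = -5 - 3*(2 - 3)/(4 - 3)*83 = -5 - 3*(-1)/1*83 = -5 - 3*1*(-1)*83 = -5 + 3*83 = -5 + 249 = 244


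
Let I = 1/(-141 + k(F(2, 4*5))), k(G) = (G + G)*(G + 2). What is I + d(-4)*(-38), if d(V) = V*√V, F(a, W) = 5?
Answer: -1/71 + 304*I ≈ -0.014085 + 304.0*I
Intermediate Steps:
k(G) = 2*G*(2 + G) (k(G) = (2*G)*(2 + G) = 2*G*(2 + G))
I = -1/71 (I = 1/(-141 + 2*5*(2 + 5)) = 1/(-141 + 2*5*7) = 1/(-141 + 70) = 1/(-71) = -1/71 ≈ -0.014085)
d(V) = V^(3/2)
I + d(-4)*(-38) = -1/71 + (-4)^(3/2)*(-38) = -1/71 - 8*I*(-38) = -1/71 + 304*I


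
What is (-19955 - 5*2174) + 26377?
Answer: -4448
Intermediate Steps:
(-19955 - 5*2174) + 26377 = (-19955 - 10870) + 26377 = -30825 + 26377 = -4448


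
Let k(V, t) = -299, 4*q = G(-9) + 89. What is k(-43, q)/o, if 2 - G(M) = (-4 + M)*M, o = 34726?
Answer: -299/34726 ≈ -0.0086103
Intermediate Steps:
G(M) = 2 - M*(-4 + M) (G(M) = 2 - (-4 + M)*M = 2 - M*(-4 + M))
q = -13/2 (q = ((2 - 1*(-9)² + 4*(-9)) + 89)/4 = ((2 - 1*81 - 36) + 89)/4 = ((2 - 81 - 36) + 89)/4 = (-115 + 89)/4 = (¼)*(-26) = -13/2 ≈ -6.5000)
k(-43, q)/o = -299/34726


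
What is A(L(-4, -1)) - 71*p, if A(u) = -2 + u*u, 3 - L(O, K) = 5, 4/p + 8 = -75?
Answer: 450/83 ≈ 5.4217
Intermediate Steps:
p = -4/83 (p = 4/(-8 - 75) = 4/(-83) = 4*(-1/83) = -4/83 ≈ -0.048193)
L(O, K) = -2 (L(O, K) = 3 - 1*5 = 3 - 5 = -2)
A(u) = -2 + u²
A(L(-4, -1)) - 71*p = (-2 + (-2)²) - 71*(-4/83) = (-2 + 4) + 284/83 = 2 + 284/83 = 450/83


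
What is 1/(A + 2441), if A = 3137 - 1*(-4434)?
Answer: 1/10012 ≈ 9.9880e-5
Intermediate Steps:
A = 7571 (A = 3137 + 4434 = 7571)
1/(A + 2441) = 1/(7571 + 2441) = 1/10012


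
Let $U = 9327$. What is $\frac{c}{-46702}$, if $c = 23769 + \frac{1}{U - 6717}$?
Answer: $- \frac{62037091}{121892220} \approx -0.50895$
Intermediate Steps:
$c = \frac{62037091}{2610}$ ($c = 23769 + \frac{1}{9327 - 6717} = 23769 + \frac{1}{2610} = \frac{62037091}{2610} \approx 23769.0$)
$\frac{c}{-46702} = \frac{62037091}{2610 \left(-46702\right)} = \frac{62037091}{2610} \left(- \frac{1}{46702}\right) = - \frac{62037091}{121892220}$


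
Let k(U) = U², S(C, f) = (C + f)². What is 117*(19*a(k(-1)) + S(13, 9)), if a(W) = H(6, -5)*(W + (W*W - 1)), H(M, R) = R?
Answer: 45513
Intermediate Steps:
a(W) = 5 - 5*W - 5*W² (a(W) = -5*(W + (W*W - 1)) = -5*(W + (W² - 1)) = -5*(W + (-1 + W²)) = -5*(-1 + W + W²) = 5 - 5*W - 5*W²)
117*(19*a(k(-1)) + S(13, 9)) = 117*(19*(5 - 5*(-1)² - 5*((-1)²)²) + (13 + 9)²) = 117*(19*(5 - 5*1 - 5*1²) + 22²) = 117*(19*(5 - 5 - 5*1) + 484) = 117*(19*(5 - 5 - 5) + 484) = 117*(19*(-5) + 484) = 117*(-95 + 484) = 117*389 = 45513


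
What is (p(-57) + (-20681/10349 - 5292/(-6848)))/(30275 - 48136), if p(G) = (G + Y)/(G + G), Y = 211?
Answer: 2601952841/18037767030576 ≈ 0.00014425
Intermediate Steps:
p(G) = (211 + G)/(2*G) (p(G) = (G + 211)/(G + G) = (211 + G)/((2*G)) = (211 + G)*(1/(2*G)) = (211 + G)/(2*G))
(p(-57) + (-20681/10349 - 5292/(-6848)))/(30275 - 48136) = ((1/2)*(211 - 57)/(-57) + (-20681/10349 - 5292/(-6848)))/(30275 - 48136) = ((1/2)*(-1/57)*154 + (-20681*1/10349 - 5292*(-1/6848)))/(-17861) = (-77/57 + (-20681/10349 + 1323/1712))*(-1/17861) = (-77/57 - 21714145/17717488)*(-1/17861) = -2601952841/1009896816*(-1/17861) = 2601952841/18037767030576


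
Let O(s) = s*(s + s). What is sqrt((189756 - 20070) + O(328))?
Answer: sqrt(384854) ≈ 620.37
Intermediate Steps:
O(s) = 2*s**2 (O(s) = s*(2*s) = 2*s**2)
sqrt((189756 - 20070) + O(328)) = sqrt((189756 - 20070) + 2*328**2) = sqrt(169686 + 2*107584) = sqrt(169686 + 215168) = sqrt(384854)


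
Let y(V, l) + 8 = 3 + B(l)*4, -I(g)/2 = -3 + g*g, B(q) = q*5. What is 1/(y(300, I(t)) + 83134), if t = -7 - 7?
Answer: 1/75409 ≈ 1.3261e-5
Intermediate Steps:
t = -14
B(q) = 5*q
I(g) = 6 - 2*g**2 (I(g) = -2*(-3 + g*g) = -2*(-3 + g**2) = 6 - 2*g**2)
y(V, l) = -5 + 20*l (y(V, l) = -8 + (3 + (5*l)*4) = -8 + (3 + 20*l) = -5 + 20*l)
1/(y(300, I(t)) + 83134) = 1/((-5 + 20*(6 - 2*(-14)**2)) + 83134) = 1/((-5 + 20*(6 - 2*196)) + 83134) = 1/((-5 + 20*(6 - 392)) + 83134) = 1/((-5 + 20*(-386)) + 83134) = 1/((-5 - 7720) + 83134) = 1/(-7725 + 83134) = 1/75409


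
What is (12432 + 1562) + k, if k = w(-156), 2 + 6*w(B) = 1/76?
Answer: 6381113/456 ≈ 13994.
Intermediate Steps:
w(B) = -151/456 (w(B) = -⅓ + (⅙)/76 = -⅓ + (⅙)*(1/76) = -⅓ + 1/456 = -151/456)
k = -151/456 ≈ -0.33114
(12432 + 1562) + k = (12432 + 1562) - 151/456 = 13994 - 151/456 = 6381113/456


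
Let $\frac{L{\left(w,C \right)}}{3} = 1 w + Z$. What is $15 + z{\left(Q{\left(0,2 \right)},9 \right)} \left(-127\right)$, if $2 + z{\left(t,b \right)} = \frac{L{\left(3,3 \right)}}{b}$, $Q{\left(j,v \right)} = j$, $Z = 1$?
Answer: $\frac{299}{3} \approx 99.667$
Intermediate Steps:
$L{\left(w,C \right)} = 3 + 3 w$ ($L{\left(w,C \right)} = 3 \left(1 w + 1\right) = 3 \left(w + 1\right) = 3 \left(1 + w\right) = 3 + 3 w$)
$z{\left(t,b \right)} = -2 + \frac{12}{b}$ ($z{\left(t,b \right)} = -2 + \frac{3 + 3 \cdot 3}{b} = -2 + \frac{3 + 9}{b} = -2 + \frac{12}{b}$)
$15 + z{\left(Q{\left(0,2 \right)},9 \right)} \left(-127\right) = 15 + \left(-2 + \frac{12}{9}\right) \left(-127\right) = 15 + \left(-2 + 12 \cdot \frac{1}{9}\right) \left(-127\right) = 15 + \left(-2 + \frac{4}{3}\right) \left(-127\right) = 15 - - \frac{254}{3} = 15 + \frac{254}{3} = \frac{299}{3}$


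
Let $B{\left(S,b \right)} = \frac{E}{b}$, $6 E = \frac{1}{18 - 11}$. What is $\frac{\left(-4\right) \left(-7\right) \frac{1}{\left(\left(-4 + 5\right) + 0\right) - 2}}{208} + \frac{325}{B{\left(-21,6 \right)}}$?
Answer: $\frac{4258793}{52} \approx 81900.0$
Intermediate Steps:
$E = \frac{1}{42}$ ($E = \frac{1}{6 \left(18 - 11\right)} = \frac{1}{6 \cdot 7} = \frac{1}{6} \cdot \frac{1}{7} = \frac{1}{42} \approx 0.02381$)
$B{\left(S,b \right)} = \frac{1}{42 b}$
$\frac{\left(-4\right) \left(-7\right) \frac{1}{\left(\left(-4 + 5\right) + 0\right) - 2}}{208} + \frac{325}{B{\left(-21,6 \right)}} = \frac{\left(-4\right) \left(-7\right) \frac{1}{\left(\left(-4 + 5\right) + 0\right) - 2}}{208} + \frac{325}{\frac{1}{42} \cdot \frac{1}{6}} = \frac{28}{\left(1 + 0\right) - 2} \cdot \frac{1}{208} + \frac{325}{\frac{1}{42} \cdot \frac{1}{6}} = \frac{28}{1 - 2} \cdot \frac{1}{208} + 325 \frac{1}{\frac{1}{252}} = \frac{28}{-1} \cdot \frac{1}{208} + 325 \cdot 252 = 28 \left(-1\right) \frac{1}{208} + 81900 = \left(-28\right) \frac{1}{208} + 81900 = - \frac{7}{52} + 81900 = \frac{4258793}{52}$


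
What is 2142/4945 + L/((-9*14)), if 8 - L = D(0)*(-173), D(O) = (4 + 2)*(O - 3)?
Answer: 7814531/311535 ≈ 25.084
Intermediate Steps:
D(O) = -18 + 6*O (D(O) = 6*(-3 + O) = -18 + 6*O)
L = -3106 (L = 8 - (-18 + 6*0)*(-173) = 8 - (-18 + 0)*(-173) = 8 - (-18)*(-173) = 8 - 1*3114 = 8 - 3114 = -3106)
2142/4945 + L/((-9*14)) = 2142/4945 - 3106/((-9*14)) = 2142*(1/4945) - 3106/(-126) = 2142/4945 - 3106*(-1/126) = 2142/4945 + 1553/63 = 7814531/311535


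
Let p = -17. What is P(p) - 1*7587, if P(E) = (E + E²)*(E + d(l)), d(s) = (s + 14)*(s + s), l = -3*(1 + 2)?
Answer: -36691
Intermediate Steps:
l = -9 (l = -3*3 = -9)
d(s) = 2*s*(14 + s) (d(s) = (14 + s)*(2*s) = 2*s*(14 + s))
P(E) = (-90 + E)*(E + E²) (P(E) = (E + E²)*(E + 2*(-9)*(14 - 9)) = (E + E²)*(E + 2*(-9)*5) = (E + E²)*(E - 90) = (E + E²)*(-90 + E) = (-90 + E)*(E + E²))
P(p) - 1*7587 = -17*(-90 + (-17)² - 89*(-17)) - 1*7587 = -17*(-90 + 289 + 1513) - 7587 = -17*1712 - 7587 = -29104 - 7587 = -36691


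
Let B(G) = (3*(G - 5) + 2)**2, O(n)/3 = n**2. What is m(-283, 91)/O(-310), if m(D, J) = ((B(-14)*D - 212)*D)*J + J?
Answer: 11025979601/144150 ≈ 76490.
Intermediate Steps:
O(n) = 3*n**2
B(G) = (-13 + 3*G)**2 (B(G) = (3*(-5 + G) + 2)**2 = ((-15 + 3*G) + 2)**2 = (-13 + 3*G)**2)
m(D, J) = J + D*J*(-212 + 3025*D) (m(D, J) = (((-13 + 3*(-14))**2*D - 212)*D)*J + J = (((-13 - 42)**2*D - 212)*D)*J + J = (((-55)**2*D - 212)*D)*J + J = ((3025*D - 212)*D)*J + J = ((-212 + 3025*D)*D)*J + J = (D*(-212 + 3025*D))*J + J = D*J*(-212 + 3025*D) + J = J + D*J*(-212 + 3025*D))
m(-283, 91)/O(-310) = (91*(1 - 212*(-283) + 3025*(-283)**2))/((3*(-310)**2)) = (91*(1 + 59996 + 3025*80089))/((3*96100)) = (91*(1 + 59996 + 242269225))/288300 = (91*242329222)*(1/288300) = 22051959202*(1/288300) = 11025979601/144150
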